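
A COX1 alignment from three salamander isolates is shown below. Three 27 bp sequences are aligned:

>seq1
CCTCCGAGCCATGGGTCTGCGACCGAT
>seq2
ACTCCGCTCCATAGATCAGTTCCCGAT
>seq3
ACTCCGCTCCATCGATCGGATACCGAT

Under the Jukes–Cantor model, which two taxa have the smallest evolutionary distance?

seq1–seq2: 9/27 differ, p = 0.333, d = 0.441.
seq1–seq3: 8/27 differ, p = 0.296, d = 0.377.
seq2–seq3: 4/27 differ, p = 0.148, d = 0.165.
The smallest distance is between seq2 and seq3.

seq2 and seq3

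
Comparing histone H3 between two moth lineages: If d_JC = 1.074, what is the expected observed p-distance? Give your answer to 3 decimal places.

0.571

p = (3/4)(1 − e^(−4d/3)) = 0.75 × (1 − e^(-1.432)) = 0.75 × (1 − 0.238831) = 0.570877.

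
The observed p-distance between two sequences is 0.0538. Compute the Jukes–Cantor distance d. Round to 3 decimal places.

d = −(3/4) ln(1 − 4p/3) = −0.75 ln(1 − 0.071733) = −0.75 ln(0.928267)
  = −0.75 × (-0.074436) = 0.055827 substitutions/site.

0.056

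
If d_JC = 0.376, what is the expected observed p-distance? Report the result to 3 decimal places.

0.296

p = (3/4)(1 − e^(−4d/3)) = 0.75 × (1 − e^(-0.501333)) = 0.75 × (1 − 0.605723) = 0.295708.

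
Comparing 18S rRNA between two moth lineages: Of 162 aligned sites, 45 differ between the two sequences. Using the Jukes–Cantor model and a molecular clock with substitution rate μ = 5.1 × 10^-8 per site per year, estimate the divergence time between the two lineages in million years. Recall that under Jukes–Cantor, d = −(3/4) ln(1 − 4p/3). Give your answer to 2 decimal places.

p = 45/162 ≈ 0.277778.
d = −(3/4) ln(1 − 4p/3) = −0.75 ln(1 − 0.370371) = −0.75 ln(0.629629)
  = −0.75 × (-0.462625) = 0.346969 substitutions/site.
Under a molecular clock d = 2μt, so t = d/(2μ) = 0.346969 / (2 × 5.1 × 10^-8) = 3.40 million years.

3.40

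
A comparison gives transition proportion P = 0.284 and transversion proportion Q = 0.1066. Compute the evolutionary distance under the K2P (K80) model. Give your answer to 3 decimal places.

Under the Kimura two-parameter model, d = −½ ln(1 − 2P − Q) − ¼ ln(1 − 2Q).
1 − 2P − Q = 0.3254, giving −½ ln(0.3254) = 0.561350.
1 − 2Q = 0.7868, giving −¼ ln(0.7868) = 0.059945.
d = 0.561350 + 0.059945 = 0.621295.

0.621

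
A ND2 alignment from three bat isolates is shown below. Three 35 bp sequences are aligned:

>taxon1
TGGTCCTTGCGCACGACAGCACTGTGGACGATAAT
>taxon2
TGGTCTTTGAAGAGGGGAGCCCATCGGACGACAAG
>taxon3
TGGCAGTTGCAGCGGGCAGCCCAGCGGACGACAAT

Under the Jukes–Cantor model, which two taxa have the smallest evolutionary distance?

taxon2 and taxon3

taxon1–taxon2: 13/35 differ, p = 0.371, d = 0.513.
taxon1–taxon3: 12/35 differ, p = 0.343, d = 0.458.
taxon2–taxon3: 8/35 differ, p = 0.229, d = 0.273.
The smallest distance is between taxon2 and taxon3.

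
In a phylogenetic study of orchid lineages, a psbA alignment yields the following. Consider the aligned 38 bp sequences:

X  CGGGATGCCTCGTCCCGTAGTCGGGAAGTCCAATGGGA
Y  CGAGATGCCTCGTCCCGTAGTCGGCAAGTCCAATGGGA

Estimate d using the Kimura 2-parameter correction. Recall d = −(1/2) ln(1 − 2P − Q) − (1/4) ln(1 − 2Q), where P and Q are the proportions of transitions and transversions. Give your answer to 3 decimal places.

Of 38 sites, 1 differences are transitions and 1 are transversions, so P = 1/38 ≈ 0.026316 and Q = 1/38 ≈ 0.026316.
Under the Kimura two-parameter model, d = −½ ln(1 − 2P − Q) − ¼ ln(1 − 2Q).
1 − 2P − Q = 0.921052, giving −½ ln(0.921052) = 0.041119.
1 − 2Q = 0.947368, giving −¼ ln(0.947368) = 0.013517.
d = 0.041119 + 0.013517 = 0.054636.

0.055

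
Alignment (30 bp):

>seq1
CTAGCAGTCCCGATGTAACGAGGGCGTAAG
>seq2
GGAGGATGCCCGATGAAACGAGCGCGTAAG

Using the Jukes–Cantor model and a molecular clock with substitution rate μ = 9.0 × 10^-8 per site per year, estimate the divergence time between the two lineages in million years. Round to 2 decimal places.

1.55

The sequences differ at 7 of 30 sites (1, 2, 5, 7, 8, 16, 23), so p = 7/30 ≈ 0.233333.
d = −(3/4) ln(1 − 4p/3) = −0.75 ln(1 − 0.311111) = −0.75 ln(0.688889)
  = −0.75 × (-0.372675) = 0.279506 substitutions/site.
Under a molecular clock d = 2μt, so t = d/(2μ) = 0.279506 / (2 × 9.0 × 10^-8) = 1.55 million years.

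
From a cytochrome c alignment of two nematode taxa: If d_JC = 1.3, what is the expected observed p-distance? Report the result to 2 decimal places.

0.62

p = (3/4)(1 − e^(−4d/3)) = 0.75 × (1 − e^(-1.733333)) = 0.75 × (1 − 0.176695) = 0.617479.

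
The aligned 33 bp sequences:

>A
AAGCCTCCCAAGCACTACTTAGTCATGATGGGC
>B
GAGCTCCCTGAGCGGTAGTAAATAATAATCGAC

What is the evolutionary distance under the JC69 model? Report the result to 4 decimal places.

The sequences differ at 14 of 33 sites, so p = 14/33 ≈ 0.424242.
d = −(3/4) ln(1 − 4p/3) = −0.75 ln(1 − 0.565656) = −0.75 ln(0.434344)
  = −0.75 × (-0.833918) = 0.625439 substitutions/site.

0.6254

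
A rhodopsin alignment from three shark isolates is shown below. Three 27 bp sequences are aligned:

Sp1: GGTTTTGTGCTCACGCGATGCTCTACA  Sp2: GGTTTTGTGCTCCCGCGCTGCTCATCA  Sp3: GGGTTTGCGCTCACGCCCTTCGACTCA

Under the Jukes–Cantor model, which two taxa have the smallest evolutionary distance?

Sp1 and Sp2

Sp1–Sp2: 4/27 differ, p = 0.148, d = 0.165.
Sp1–Sp3: 9/27 differ, p = 0.333, d = 0.441.
Sp2–Sp3: 8/27 differ, p = 0.296, d = 0.377.
The smallest distance is between Sp1 and Sp2.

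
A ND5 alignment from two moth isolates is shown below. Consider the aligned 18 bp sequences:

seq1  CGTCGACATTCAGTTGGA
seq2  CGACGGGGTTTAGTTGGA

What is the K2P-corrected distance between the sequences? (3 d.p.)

0.357

Of 18 sites, 3 differences are transitions and 2 are transversions, so P = 3/18 ≈ 0.166667 and Q = 2/18 ≈ 0.111111.
Under the Kimura two-parameter model, d = −½ ln(1 − 2P − Q) − ¼ ln(1 − 2Q).
1 − 2P − Q = 0.555555, giving −½ ln(0.555555) = 0.293894.
1 − 2Q = 0.777778, giving −¼ ln(0.777778) = 0.062829.
d = 0.293894 + 0.062829 = 0.356723.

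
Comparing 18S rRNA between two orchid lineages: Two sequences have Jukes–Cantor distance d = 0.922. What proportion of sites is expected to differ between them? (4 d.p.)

0.5306

p = (3/4)(1 − e^(−4d/3)) = 0.75 × (1 − e^(-1.229333)) = 0.75 × (1 − 0.292488) = 0.530634.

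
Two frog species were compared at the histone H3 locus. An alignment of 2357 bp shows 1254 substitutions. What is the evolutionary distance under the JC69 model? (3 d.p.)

p = 1254/2357 ≈ 0.532032.
d = −(3/4) ln(1 − 4p/3) = −0.75 ln(1 − 0.709376) = −0.75 ln(0.290624)
  = −0.75 × (-1.235725) = 0.926794 substitutions/site.

0.927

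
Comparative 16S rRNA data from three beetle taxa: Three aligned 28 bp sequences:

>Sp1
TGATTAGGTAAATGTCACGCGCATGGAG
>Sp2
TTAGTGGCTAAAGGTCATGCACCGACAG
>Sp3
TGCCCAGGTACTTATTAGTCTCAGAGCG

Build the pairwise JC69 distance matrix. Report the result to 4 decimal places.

Sp1–Sp2: 11/28 sites differ → p ≈ 0.392857, d = −0.75 ln(1 − 0.523809) = 0.556452 ≈ 0.5565.
Sp1–Sp3: 13/28 sites differ → p ≈ 0.464286, d = −0.75 ln(1 − 0.619048) = 0.723811 ≈ 0.7238.
Sp2–Sp3: 17/28 sites differ → p ≈ 0.607143, d = −0.75 ln(1 − 0.809524) = 1.243672 ≈ 1.2437.

d(Sp1,Sp2) = 0.5565, d(Sp1,Sp3) = 0.7238, d(Sp2,Sp3) = 1.2437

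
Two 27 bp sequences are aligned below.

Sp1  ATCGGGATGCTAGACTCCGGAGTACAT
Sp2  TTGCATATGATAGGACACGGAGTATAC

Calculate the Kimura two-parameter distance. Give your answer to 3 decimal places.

0.679

Of 27 sites, 5 differences are transitions and 7 are transversions, so P = 5/27 ≈ 0.185185 and Q = 7/27 ≈ 0.259259.
Under the Kimura two-parameter model, d = −½ ln(1 − 2P − Q) − ¼ ln(1 − 2Q).
1 − 2P − Q = 0.370371, giving −½ ln(0.370371) = 0.496625.
1 − 2Q = 0.481482, giving −¼ ln(0.481482) = 0.182722.
d = 0.496625 + 0.182722 = 0.679347.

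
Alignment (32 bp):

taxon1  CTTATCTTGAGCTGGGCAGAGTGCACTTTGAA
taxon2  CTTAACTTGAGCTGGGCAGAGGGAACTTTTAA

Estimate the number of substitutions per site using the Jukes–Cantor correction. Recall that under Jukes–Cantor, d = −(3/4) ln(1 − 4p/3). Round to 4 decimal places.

The sequences differ at 4 of 32 sites (5, 22, 24, 30), so p = 4/32 = 0.125.
d = −(3/4) ln(1 − 4p/3) = −0.75 ln(1 − 0.166667) = −0.75 ln(0.833333)
  = −0.75 × (-0.182322) = 0.136742 substitutions/site.

0.1367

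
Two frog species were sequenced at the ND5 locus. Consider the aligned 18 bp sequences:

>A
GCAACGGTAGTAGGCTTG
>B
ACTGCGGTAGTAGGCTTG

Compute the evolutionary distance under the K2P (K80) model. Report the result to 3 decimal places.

Of 18 sites, 2 differences are transitions and 1 are transversions, so P = 2/18 ≈ 0.111111 and Q = 1/18 ≈ 0.055556.
Under the Kimura two-parameter model, d = −½ ln(1 − 2P − Q) − ¼ ln(1 − 2Q).
1 − 2P − Q = 0.722222, giving −½ ln(0.722222) = 0.162711.
1 − 2Q = 0.888888, giving −¼ ln(0.888888) = 0.029446.
d = 0.162711 + 0.029446 = 0.192157.

0.192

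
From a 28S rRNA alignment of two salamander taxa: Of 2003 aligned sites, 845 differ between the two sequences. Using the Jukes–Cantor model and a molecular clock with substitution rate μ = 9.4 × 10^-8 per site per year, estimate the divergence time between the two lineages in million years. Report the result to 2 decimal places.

3.30

p = 845/2003 ≈ 0.421867.
d = −(3/4) ln(1 − 4p/3) = −0.75 ln(1 − 0.562489) = −0.75 ln(0.437511)
  = −0.75 × (-0.826653) = 0.619990 substitutions/site.
Under a molecular clock d = 2μt, so t = d/(2μ) = 0.619990 / (2 × 9.4 × 10^-8) = 3.30 million years.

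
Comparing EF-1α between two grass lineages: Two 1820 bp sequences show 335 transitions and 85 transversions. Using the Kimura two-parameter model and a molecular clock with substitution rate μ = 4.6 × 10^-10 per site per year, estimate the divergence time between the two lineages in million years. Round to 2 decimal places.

317.88

P = 335/1820 ≈ 0.184066 and Q = 85/1820 ≈ 0.046703.
Under the Kimura two-parameter model, d = −½ ln(1 − 2P − Q) − ¼ ln(1 − 2Q).
1 − 2P − Q = 0.585165, giving −½ ln(0.585165) = 0.267931.
1 − 2Q = 0.906594, giving −¼ ln(0.906594) = 0.024515.
d = 0.267931 + 0.024515 = 0.292446.
Under a molecular clock d = 2μt, so t = d/(2μ) = 0.292446 / (2 × 4.6 × 10^-10) = 317.88 million years.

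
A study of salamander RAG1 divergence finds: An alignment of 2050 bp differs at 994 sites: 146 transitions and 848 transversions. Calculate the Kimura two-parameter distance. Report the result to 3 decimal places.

P = 146/2050 ≈ 0.07122 and Q = 848/2050 ≈ 0.413659.
Under the Kimura two-parameter model, d = −½ ln(1 − 2P − Q) − ¼ ln(1 − 2Q).
1 − 2P − Q = 0.443901, giving −½ ln(0.443901) = 0.406077.
1 − 2Q = 0.172682, giving −¼ ln(0.172682) = 0.439076.
d = 0.406077 + 0.439076 = 0.845153.

0.845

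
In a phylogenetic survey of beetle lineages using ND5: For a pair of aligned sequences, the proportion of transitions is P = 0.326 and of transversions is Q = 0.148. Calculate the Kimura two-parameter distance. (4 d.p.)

0.8925

Under the Kimura two-parameter model, d = −½ ln(1 − 2P − Q) − ¼ ln(1 − 2Q).
1 − 2P − Q = 0.2, giving −½ ln(0.2) = 0.804719.
1 − 2Q = 0.704, giving −¼ ln(0.704) = 0.087744.
d = 0.804719 + 0.087744 = 0.892463.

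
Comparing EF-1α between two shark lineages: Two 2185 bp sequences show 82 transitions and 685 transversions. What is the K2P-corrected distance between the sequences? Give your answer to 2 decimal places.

0.49

P = 82/2185 ≈ 0.037529 and Q = 685/2185 ≈ 0.313501.
Under the Kimura two-parameter model, d = −½ ln(1 − 2P − Q) − ¼ ln(1 − 2Q).
1 − 2P − Q = 0.611441, giving −½ ln(0.611441) = 0.245968.
1 − 2Q = 0.372998, giving −¼ ln(0.372998) = 0.246546.
d = 0.245968 + 0.246546 = 0.492514.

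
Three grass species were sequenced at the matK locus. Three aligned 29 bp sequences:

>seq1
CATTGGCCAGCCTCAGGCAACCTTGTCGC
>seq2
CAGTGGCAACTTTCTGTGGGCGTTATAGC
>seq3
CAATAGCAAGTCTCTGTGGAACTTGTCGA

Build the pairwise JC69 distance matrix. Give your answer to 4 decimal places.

seq1–seq2: 13/29 sites differ → p ≈ 0.448276, d = −0.75 ln(1 − 0.597701) = 0.682920 ≈ 0.6829.
seq1–seq3: 10/29 sites differ → p ≈ 0.344828, d = −0.75 ln(1 − 0.459771) = 0.461822 ≈ 0.4618.
seq2–seq3: 10/29 sites differ → p ≈ 0.344828, d = −0.75 ln(1 − 0.459771) = 0.461822 ≈ 0.4618.

d(seq1,seq2) = 0.6829, d(seq1,seq3) = 0.4618, d(seq2,seq3) = 0.4618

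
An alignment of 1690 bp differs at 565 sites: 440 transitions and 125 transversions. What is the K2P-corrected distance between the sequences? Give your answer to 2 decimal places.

0.49

P = 440/1690 ≈ 0.260355 and Q = 125/1690 ≈ 0.073964.
Under the Kimura two-parameter model, d = −½ ln(1 − 2P − Q) − ¼ ln(1 − 2Q).
1 − 2P − Q = 0.405326, giving −½ ln(0.405326) = 0.451532.
1 − 2Q = 0.852072, giving −¼ ln(0.852072) = 0.040021.
d = 0.451532 + 0.040021 = 0.491553.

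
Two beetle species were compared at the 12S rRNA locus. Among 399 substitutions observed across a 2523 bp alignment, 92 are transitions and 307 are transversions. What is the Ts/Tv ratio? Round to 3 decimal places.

0.300

R = 92/307 = 0.299674… ≈ 0.300 (to 3 d.p.).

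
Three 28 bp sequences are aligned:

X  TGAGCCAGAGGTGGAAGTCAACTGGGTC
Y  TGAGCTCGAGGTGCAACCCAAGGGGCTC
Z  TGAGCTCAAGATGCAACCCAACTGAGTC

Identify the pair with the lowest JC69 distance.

X–Y: 8/28 differ, p = 0.286, d = 0.360.
X–Z: 8/28 differ, p = 0.286, d = 0.360.
Y–Z: 6/28 differ, p = 0.214, d = 0.252.
The smallest distance is between Y and Z.

Y and Z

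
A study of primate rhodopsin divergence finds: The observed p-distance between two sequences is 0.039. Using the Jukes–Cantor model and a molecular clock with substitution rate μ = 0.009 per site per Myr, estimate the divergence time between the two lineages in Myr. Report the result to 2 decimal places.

d = −(3/4) ln(1 − 4p/3) = −0.75 ln(1 − 0.052) = −0.75 ln(0.948)
  = −0.75 × (-0.053401) = 0.040051 substitutions/site.
Under a molecular clock d = 2μt, so t = d/(2μ) = 0.040051 / (2 × 0.009) = 2.23 Myr.

2.23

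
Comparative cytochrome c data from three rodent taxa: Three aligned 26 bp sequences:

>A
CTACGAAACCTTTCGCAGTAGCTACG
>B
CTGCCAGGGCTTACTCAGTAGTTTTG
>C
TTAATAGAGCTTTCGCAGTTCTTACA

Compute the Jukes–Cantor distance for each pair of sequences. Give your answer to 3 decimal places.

d(A,B) = 0.539, d(A,C) = 0.464, d(B,C) = 0.717

A–B: 10/26 sites differ → p ≈ 0.384615, d = −0.75 ln(1 − 0.51282) = 0.539341 ≈ 0.539.
A–C: 9/26 sites differ → p ≈ 0.346154, d = −0.75 ln(1 − 0.461539) = 0.464280 ≈ 0.464.
B–C: 12/26 sites differ → p ≈ 0.461538, d = −0.75 ln(1 − 0.615384) = 0.716632 ≈ 0.717.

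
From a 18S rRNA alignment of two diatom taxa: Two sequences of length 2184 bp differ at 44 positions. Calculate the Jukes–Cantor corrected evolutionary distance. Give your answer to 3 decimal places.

0.020

p = 44/2184 ≈ 0.020147.
d = −(3/4) ln(1 − 4p/3) = −0.75 ln(1 − 0.026863) = −0.75 ln(0.973137)
  = −0.75 × (-0.027230) = 0.020423 substitutions/site.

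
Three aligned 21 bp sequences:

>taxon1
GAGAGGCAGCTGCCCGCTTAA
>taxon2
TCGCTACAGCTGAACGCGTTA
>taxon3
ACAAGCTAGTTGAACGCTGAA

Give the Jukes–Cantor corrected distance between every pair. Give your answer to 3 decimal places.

d(taxon1,taxon2) = 0.635, d(taxon1,taxon3) = 0.635, d(taxon2,taxon3) = 0.756

taxon1–taxon2: 9/21 sites differ → p ≈ 0.428571, d = −0.75 ln(1 − 0.571428) = 0.635472 ≈ 0.635.
taxon1–taxon3: 9/21 sites differ → p ≈ 0.428571, d = −0.75 ln(1 − 0.571428) = 0.635472 ≈ 0.635.
taxon2–taxon3: 10/21 sites differ → p ≈ 0.47619, d = −0.75 ln(1 − 0.63492) = 0.755729 ≈ 0.756.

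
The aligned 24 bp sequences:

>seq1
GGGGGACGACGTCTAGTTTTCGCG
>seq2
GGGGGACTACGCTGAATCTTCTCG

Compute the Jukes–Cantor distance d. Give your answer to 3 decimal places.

The sequences differ at 7 of 24 sites (8, 12, 13, 14, 16, 18, 22), so p = 7/24 ≈ 0.291667.
d = −(3/4) ln(1 − 4p/3) = −0.75 ln(1 − 0.388889) = −0.75 ln(0.611111)
  = −0.75 × (-0.492477) = 0.369358 substitutions/site.

0.369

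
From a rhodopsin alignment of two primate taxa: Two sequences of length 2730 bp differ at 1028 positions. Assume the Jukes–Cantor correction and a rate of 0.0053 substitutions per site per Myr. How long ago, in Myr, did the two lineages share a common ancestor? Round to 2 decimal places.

p = 1028/2730 ≈ 0.376557.
d = −(3/4) ln(1 − 4p/3) = −0.75 ln(1 − 0.502076) = −0.75 ln(0.497924)
  = −0.75 × (-0.697308) = 0.522981 substitutions/site.
Under a molecular clock d = 2μt, so t = d/(2μ) = 0.522981 / (2 × 0.0053) = 49.34 Myr.

49.34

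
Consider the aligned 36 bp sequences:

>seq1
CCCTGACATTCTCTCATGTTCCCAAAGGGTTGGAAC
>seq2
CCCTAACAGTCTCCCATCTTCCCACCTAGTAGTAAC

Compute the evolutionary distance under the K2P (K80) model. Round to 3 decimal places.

Of 36 sites, 3 differences are transitions and 7 are transversions, so P = 3/36 ≈ 0.083333 and Q = 7/36 ≈ 0.194444.
Under the Kimura two-parameter model, d = −½ ln(1 − 2P − Q) − ¼ ln(1 − 2Q).
1 − 2P − Q = 0.63889, giving −½ ln(0.63889) = 0.224011.
1 − 2Q = 0.611112, giving −¼ ln(0.611112) = 0.123119.
d = 0.224011 + 0.123119 = 0.347130.

0.347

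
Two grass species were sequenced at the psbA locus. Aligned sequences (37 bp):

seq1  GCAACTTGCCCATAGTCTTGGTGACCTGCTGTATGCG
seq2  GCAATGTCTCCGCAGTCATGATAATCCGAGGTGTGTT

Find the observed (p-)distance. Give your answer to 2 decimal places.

The sequences differ at 16 of 37 positions.
p = 16/37 = 0.432432… ≈ 0.43 (to 2 d.p.).

0.43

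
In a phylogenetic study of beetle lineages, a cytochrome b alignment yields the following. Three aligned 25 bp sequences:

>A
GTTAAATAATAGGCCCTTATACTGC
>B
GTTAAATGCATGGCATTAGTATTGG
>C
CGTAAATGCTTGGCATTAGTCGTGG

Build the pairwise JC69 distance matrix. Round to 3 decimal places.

A–B: 10/25 sites differ → p = 0.4, d = −0.75 ln(1 − 0.533333) = 0.571605 ≈ 0.572.
A–C: 12/25 sites differ → p = 0.48, d = −0.75 ln(1 − 0.64) = 0.766238 ≈ 0.766.
B–C: 5/25 sites differ → p = 0.2, d = −0.75 ln(1 − 0.266667) = 0.232617 ≈ 0.233.

d(A,B) = 0.572, d(A,C) = 0.766, d(B,C) = 0.233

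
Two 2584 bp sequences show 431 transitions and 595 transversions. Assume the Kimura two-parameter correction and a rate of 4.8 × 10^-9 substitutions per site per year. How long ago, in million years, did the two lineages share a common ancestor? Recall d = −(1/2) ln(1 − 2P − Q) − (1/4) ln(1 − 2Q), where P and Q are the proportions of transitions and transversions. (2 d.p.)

P = 431/2584 ≈ 0.166796 and Q = 595/2584 ≈ 0.230263.
Under the Kimura two-parameter model, d = −½ ln(1 − 2P − Q) − ¼ ln(1 − 2Q).
1 − 2P − Q = 0.436145, giving −½ ln(0.436145) = 0.414890.
1 − 2Q = 0.539474, giving −¼ ln(0.539474) = 0.154290.
d = 0.414890 + 0.154290 = 0.569180.
Under a molecular clock d = 2μt, so t = d/(2μ) = 0.569180 / (2 × 4.8 × 10^-9) = 59.29 million years.

59.29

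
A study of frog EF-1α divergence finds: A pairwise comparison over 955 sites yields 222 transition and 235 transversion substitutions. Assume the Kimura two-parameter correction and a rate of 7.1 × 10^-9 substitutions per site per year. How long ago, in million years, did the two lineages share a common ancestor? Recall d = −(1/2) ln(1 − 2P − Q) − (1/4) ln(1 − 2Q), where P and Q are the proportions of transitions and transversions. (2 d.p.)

55.64

P = 222/955 ≈ 0.232461 and Q = 235/955 ≈ 0.246073.
Under the Kimura two-parameter model, d = −½ ln(1 − 2P − Q) − ¼ ln(1 − 2Q).
1 − 2P − Q = 0.289005, giving −½ ln(0.289005) = 0.620656.
1 − 2Q = 0.507854, giving −¼ ln(0.507854) = 0.169390.
d = 0.620656 + 0.169390 = 0.790046.
Under a molecular clock d = 2μt, so t = d/(2μ) = 0.790046 / (2 × 7.1 × 10^-9) = 55.64 million years.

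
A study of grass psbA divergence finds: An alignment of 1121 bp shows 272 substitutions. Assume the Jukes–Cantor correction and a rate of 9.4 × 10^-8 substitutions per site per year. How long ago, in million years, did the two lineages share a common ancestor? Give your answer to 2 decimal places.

1.56

p = 272/1121 ≈ 0.24264.
d = −(3/4) ln(1 − 4p/3) = −0.75 ln(1 − 0.32352) = −0.75 ln(0.67648)
  = −0.75 × (-0.390852) = 0.293139 substitutions/site.
Under a molecular clock d = 2μt, so t = d/(2μ) = 0.293139 / (2 × 9.4 × 10^-8) = 1.56 million years.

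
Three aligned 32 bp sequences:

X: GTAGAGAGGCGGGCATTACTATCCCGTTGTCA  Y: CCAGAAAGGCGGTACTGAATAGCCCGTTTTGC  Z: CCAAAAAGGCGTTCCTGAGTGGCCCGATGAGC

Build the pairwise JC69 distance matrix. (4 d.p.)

X–Y: 12/32 sites differ → p = 0.375, d = −0.75 ln(1 − 0.5) = 0.519860 ≈ 0.5199.
X–Z: 15/32 sites differ → p = 0.46875, d = −0.75 ln(1 − 0.625) = 0.735622 ≈ 0.7356.
Y–Z: 8/32 sites differ → p = 0.25, d = −0.75 ln(1 − 0.333333) = 0.304098 ≈ 0.3041.

d(X,Y) = 0.5199, d(X,Z) = 0.7356, d(Y,Z) = 0.3041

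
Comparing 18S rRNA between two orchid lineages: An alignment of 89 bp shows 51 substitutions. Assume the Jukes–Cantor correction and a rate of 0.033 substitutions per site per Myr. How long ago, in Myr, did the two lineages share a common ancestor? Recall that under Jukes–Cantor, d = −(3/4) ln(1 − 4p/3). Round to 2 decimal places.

16.41

p = 51/89 ≈ 0.573034.
d = −(3/4) ln(1 − 4p/3) = −0.75 ln(1 − 0.764045) = −0.75 ln(0.235955)
  = −0.75 × (-1.444114) = 1.083086 substitutions/site.
Under a molecular clock d = 2μt, so t = d/(2μ) = 1.083086 / (2 × 0.033) = 16.41 Myr.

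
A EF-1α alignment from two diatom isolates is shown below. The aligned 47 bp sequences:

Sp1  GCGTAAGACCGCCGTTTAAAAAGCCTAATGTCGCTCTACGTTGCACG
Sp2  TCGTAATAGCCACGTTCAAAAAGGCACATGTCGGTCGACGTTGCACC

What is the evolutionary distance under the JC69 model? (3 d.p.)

The sequences differ at 12 of 47 sites, so p = 12/47 ≈ 0.255319.
d = −(3/4) ln(1 − 4p/3) = −0.75 ln(1 − 0.340425) = −0.75 ln(0.659575)
  = −0.75 × (-0.416160) = 0.312120 substitutions/site.

0.312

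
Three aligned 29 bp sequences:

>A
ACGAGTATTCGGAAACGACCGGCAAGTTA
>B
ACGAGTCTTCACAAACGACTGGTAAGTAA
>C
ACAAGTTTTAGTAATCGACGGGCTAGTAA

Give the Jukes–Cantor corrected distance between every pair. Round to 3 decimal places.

d(A,B) = 0.242, d(A,C) = 0.344, d(B,C) = 0.401

A–B: 6/29 sites differ → p ≈ 0.206897, d = −0.75 ln(1 − 0.275863) = 0.242081 ≈ 0.242.
A–C: 8/29 sites differ → p ≈ 0.275862, d = −0.75 ln(1 − 0.367816) = 0.343931 ≈ 0.344.
B–C: 9/29 sites differ → p ≈ 0.310345, d = −0.75 ln(1 − 0.413793) = 0.400562 ≈ 0.401.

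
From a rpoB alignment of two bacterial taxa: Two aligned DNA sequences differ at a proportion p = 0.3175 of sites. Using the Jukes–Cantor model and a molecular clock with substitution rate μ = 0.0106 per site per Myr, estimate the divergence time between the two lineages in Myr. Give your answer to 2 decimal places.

19.47

d = −(3/4) ln(1 − 4p/3) = −0.75 ln(1 − 0.423333) = −0.75 ln(0.576667)
  = −0.75 × (-0.550490) = 0.412868 substitutions/site.
Under a molecular clock d = 2μt, so t = d/(2μ) = 0.412868 / (2 × 0.0106) = 19.47 Myr.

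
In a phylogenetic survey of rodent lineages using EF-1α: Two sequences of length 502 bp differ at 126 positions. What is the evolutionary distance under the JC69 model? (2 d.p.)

p = 126/502 ≈ 0.250996.
d = −(3/4) ln(1 − 4p/3) = −0.75 ln(1 − 0.334661) = −0.75 ln(0.665339)
  = −0.75 × (-0.407459) = 0.305594 substitutions/site.

0.31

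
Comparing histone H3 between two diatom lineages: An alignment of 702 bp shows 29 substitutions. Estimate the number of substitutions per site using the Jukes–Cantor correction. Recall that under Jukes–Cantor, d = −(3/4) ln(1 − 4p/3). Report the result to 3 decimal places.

0.042

p = 29/702 ≈ 0.041311.
d = −(3/4) ln(1 − 4p/3) = −0.75 ln(1 − 0.055081) = −0.75 ln(0.944919)
  = −0.75 × (-0.056656) = 0.042492 substitutions/site.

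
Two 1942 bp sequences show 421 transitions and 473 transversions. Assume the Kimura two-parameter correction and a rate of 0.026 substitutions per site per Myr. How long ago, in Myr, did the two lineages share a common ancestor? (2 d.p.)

P = 421/1942 ≈ 0.216787 and Q = 473/1942 ≈ 0.243563.
Under the Kimura two-parameter model, d = −½ ln(1 − 2P − Q) − ¼ ln(1 − 2Q).
1 − 2P − Q = 0.322863, giving −½ ln(0.322863) = 0.565264.
1 − 2Q = 0.512874, giving −¼ ln(0.512874) = 0.166931.
d = 0.565264 + 0.166931 = 0.732195.
Under a molecular clock d = 2μt, so t = d/(2μ) = 0.732195 / (2 × 0.026) = 14.08 Myr.

14.08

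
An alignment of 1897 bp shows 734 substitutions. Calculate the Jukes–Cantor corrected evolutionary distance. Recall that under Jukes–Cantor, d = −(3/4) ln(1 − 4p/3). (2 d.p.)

p = 734/1897 ≈ 0.386927.
d = −(3/4) ln(1 − 4p/3) = −0.75 ln(1 − 0.515903) = −0.75 ln(0.484097)
  = −0.75 × (-0.725470) = 0.544103 substitutions/site.

0.54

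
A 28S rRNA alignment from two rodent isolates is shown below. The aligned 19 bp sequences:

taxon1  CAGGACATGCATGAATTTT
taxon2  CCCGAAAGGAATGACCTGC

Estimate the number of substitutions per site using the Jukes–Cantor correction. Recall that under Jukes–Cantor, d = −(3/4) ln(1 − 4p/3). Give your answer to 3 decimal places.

0.749

The sequences differ at 9 of 19 sites (2, 3, 6, 8, 10, 15, 16, 18, 19), so p = 9/19 ≈ 0.473684.
d = −(3/4) ln(1 − 4p/3) = −0.75 ln(1 − 0.631579) = −0.75 ln(0.368421)
  = −0.75 × (-0.998529) = 0.748897 substitutions/site.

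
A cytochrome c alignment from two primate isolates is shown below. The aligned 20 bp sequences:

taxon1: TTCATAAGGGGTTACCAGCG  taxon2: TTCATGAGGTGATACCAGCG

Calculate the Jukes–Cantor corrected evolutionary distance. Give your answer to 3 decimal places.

The sequences differ at 3 of 20 sites (6, 10, 12), so p = 3/20 = 0.15.
d = −(3/4) ln(1 − 4p/3) = −0.75 ln(1 − 0.2) = −0.75 ln(0.8)
  = −0.75 × (-0.223144) = 0.167358 substitutions/site.

0.167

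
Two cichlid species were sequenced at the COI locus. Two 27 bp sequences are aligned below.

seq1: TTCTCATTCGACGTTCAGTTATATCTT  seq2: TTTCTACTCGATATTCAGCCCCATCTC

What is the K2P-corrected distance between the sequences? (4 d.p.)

Of 27 sites, 10 differences are transitions and 1 are transversions, so P = 10/27 ≈ 0.37037 and Q = 1/27 ≈ 0.037037.
Under the Kimura two-parameter model, d = −½ ln(1 − 2P − Q) − ¼ ln(1 − 2Q).
1 − 2P − Q = 0.222223, giving −½ ln(0.222223) = 0.752037.
1 − 2Q = 0.925926, giving −¼ ln(0.925926) = 0.019240.
d = 0.752037 + 0.019240 = 0.771277.

0.7713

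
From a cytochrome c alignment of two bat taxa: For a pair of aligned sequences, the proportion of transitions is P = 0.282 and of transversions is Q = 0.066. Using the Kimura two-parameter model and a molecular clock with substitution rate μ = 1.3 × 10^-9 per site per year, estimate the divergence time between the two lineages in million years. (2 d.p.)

Under the Kimura two-parameter model, d = −½ ln(1 − 2P − Q) − ¼ ln(1 − 2Q).
1 − 2P − Q = 0.37, giving −½ ln(0.37) = 0.497126.
1 − 2Q = 0.868, giving −¼ ln(0.868) = 0.035391.
d = 0.497126 + 0.035391 = 0.532517.
Under a molecular clock d = 2μt, so t = d/(2μ) = 0.532517 / (2 × 1.3 × 10^-9) = 204.81 million years.

204.81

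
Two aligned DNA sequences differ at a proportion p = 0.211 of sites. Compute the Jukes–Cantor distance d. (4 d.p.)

d = −(3/4) ln(1 − 4p/3) = −0.75 ln(1 − 0.281333) = −0.75 ln(0.718667)
  = −0.75 × (-0.330357) = 0.247768 substitutions/site.

0.2478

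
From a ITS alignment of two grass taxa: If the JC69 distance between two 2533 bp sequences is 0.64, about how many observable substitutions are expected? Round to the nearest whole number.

Invert JC69: p = (3/4)(1 − e^(−4d/3)) = 0.75 × (1 − e^(-0.853333)) = 0.75 × (1 − 0.425993) = 0.430505.
Expected differing sites = pL ≈ 0.430505 × 2533 = 1090.469165 ≈ 1090.

1090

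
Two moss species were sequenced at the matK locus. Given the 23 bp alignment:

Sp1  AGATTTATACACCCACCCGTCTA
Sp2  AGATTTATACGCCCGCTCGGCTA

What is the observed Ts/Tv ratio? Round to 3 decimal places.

Transitions are A↔G and C↔T; transversions are all other mismatches.
Transitions: 3. Transversions: 1.
R = 3/1 = 3.000.

3.000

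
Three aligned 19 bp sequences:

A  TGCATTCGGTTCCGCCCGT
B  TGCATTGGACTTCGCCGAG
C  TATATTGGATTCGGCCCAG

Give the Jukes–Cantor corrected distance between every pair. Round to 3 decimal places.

d(A,B) = 0.507, d(A,C) = 0.507, d(B,C) = 0.410

A–B: 7/19 sites differ → p ≈ 0.368421, d = −0.75 ln(1 − 0.491228) = 0.506816 ≈ 0.507.
A–C: 7/19 sites differ → p ≈ 0.368421, d = −0.75 ln(1 − 0.491228) = 0.506816 ≈ 0.507.
B–C: 6/19 sites differ → p ≈ 0.315789, d = −0.75 ln(1 − 0.421052) = 0.409907 ≈ 0.410.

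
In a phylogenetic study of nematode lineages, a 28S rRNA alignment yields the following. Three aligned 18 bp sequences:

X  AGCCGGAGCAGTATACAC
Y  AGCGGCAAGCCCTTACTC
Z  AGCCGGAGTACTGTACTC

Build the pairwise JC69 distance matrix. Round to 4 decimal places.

X–Y: 9/18 sites differ → p = 0.5, d = −0.75 ln(1 − 0.666667) = 0.823960 ≈ 0.8240.
X–Z: 4/18 sites differ → p ≈ 0.222222, d = −0.75 ln(1 − 0.296296) = 0.263548 ≈ 0.2635.
Y–Z: 7/18 sites differ → p ≈ 0.388889, d = −0.75 ln(1 − 0.518519) = 0.548166 ≈ 0.5482.

d(X,Y) = 0.8240, d(X,Z) = 0.2635, d(Y,Z) = 0.5482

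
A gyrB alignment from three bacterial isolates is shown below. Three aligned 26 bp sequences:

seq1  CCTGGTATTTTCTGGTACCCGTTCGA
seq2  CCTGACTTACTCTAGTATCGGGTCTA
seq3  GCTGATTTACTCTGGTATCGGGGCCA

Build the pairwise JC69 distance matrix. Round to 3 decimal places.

seq1–seq2: 10/26 sites differ → p ≈ 0.384615, d = −0.75 ln(1 − 0.51282) = 0.539341 ≈ 0.539.
seq1–seq3: 10/26 sites differ → p ≈ 0.384615, d = −0.75 ln(1 − 0.51282) = 0.539341 ≈ 0.539.
seq2–seq3: 5/26 sites differ → p ≈ 0.192308, d = −0.75 ln(1 − 0.256411) = 0.222200 ≈ 0.222.

d(seq1,seq2) = 0.539, d(seq1,seq3) = 0.539, d(seq2,seq3) = 0.222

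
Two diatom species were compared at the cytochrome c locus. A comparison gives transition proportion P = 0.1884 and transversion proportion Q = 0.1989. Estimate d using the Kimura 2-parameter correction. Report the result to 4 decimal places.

Under the Kimura two-parameter model, d = −½ ln(1 − 2P − Q) − ¼ ln(1 − 2Q).
1 − 2P − Q = 0.4243, giving −½ ln(0.4243) = 0.428657.
1 − 2Q = 0.6022, giving −¼ ln(0.6022) = 0.126791.
d = 0.428657 + 0.126791 = 0.555448.

0.5554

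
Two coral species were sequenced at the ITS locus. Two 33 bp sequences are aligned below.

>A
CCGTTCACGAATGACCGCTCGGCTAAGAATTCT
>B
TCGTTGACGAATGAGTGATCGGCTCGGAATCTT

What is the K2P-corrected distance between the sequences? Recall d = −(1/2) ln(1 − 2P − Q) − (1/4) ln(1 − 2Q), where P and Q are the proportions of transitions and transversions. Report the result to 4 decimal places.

0.3454

Of 33 sites, 5 differences are transitions and 4 are transversions, so P = 5/33 ≈ 0.151515 and Q = 4/33 ≈ 0.121212.
Under the Kimura two-parameter model, d = −½ ln(1 − 2P − Q) − ¼ ln(1 − 2Q).
1 − 2P − Q = 0.575758, giving −½ ln(0.575758) = 0.276034.
1 − 2Q = 0.757576, giving −¼ ln(0.757576) = 0.069408.
d = 0.276034 + 0.069408 = 0.345442.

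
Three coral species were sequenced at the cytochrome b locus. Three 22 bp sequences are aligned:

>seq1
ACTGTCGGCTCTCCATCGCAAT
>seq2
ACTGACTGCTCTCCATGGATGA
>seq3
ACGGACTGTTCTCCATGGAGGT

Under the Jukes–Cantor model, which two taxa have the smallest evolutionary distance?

seq1–seq2: 7/22 differ, p = 0.318, d = 0.414.
seq1–seq3: 8/22 differ, p = 0.364, d = 0.497.
seq2–seq3: 4/22 differ, p = 0.182, d = 0.208.
The smallest distance is between seq2 and seq3.

seq2 and seq3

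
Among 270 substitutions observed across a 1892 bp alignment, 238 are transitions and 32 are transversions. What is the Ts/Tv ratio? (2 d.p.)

R = 238/32 = 7.4375 ≈ 7.44 (to 2 d.p.).

7.44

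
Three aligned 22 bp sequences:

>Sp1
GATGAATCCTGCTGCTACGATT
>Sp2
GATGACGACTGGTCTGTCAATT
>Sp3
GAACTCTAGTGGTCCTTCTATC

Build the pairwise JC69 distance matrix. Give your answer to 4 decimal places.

Sp1–Sp2: 9/22 sites differ → p ≈ 0.409091, d = −0.75 ln(1 − 0.545455) = 0.591344 ≈ 0.5913.
Sp1–Sp3: 11/22 sites differ → p = 0.5, d = −0.75 ln(1 − 0.666667) = 0.823960 ≈ 0.8240.
Sp2–Sp3: 9/22 sites differ → p ≈ 0.409091, d = −0.75 ln(1 − 0.545455) = 0.591344 ≈ 0.5913.

d(Sp1,Sp2) = 0.5913, d(Sp1,Sp3) = 0.8240, d(Sp2,Sp3) = 0.5913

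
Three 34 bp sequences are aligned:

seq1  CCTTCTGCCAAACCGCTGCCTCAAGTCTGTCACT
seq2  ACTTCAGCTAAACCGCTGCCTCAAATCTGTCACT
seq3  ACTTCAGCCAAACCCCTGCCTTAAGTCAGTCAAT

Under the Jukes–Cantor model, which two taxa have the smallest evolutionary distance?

seq1–seq2: 4/34 differ, p = 0.118, d = 0.128.
seq1–seq3: 6/34 differ, p = 0.176, d = 0.201.
seq2–seq3: 6/34 differ, p = 0.176, d = 0.201.
The smallest distance is between seq1 and seq2.

seq1 and seq2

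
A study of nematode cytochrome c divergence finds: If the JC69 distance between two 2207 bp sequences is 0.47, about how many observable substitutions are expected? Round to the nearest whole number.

771

Invert JC69: p = (3/4)(1 − e^(−4d/3)) = 0.75 × (1 − e^(-0.626667)) = 0.75 × (1 − 0.534370) = 0.349223.
Expected differing sites = pL ≈ 0.349223 × 2207 = 770.735161 ≈ 771.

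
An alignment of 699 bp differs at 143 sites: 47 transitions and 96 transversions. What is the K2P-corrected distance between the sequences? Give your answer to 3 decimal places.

0.239

P = 47/699 ≈ 0.067239 and Q = 96/699 ≈ 0.137339.
Under the Kimura two-parameter model, d = −½ ln(1 − 2P − Q) − ¼ ln(1 − 2Q).
1 − 2P − Q = 0.728183, giving −½ ln(0.728183) = 0.158601.
1 − 2Q = 0.725322, giving −¼ ln(0.725322) = 0.080285.
d = 0.158601 + 0.080285 = 0.238886.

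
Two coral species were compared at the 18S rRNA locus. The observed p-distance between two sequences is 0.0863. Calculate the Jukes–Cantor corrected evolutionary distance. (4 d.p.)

0.0917

d = −(3/4) ln(1 − 4p/3) = −0.75 ln(1 − 0.115067) = −0.75 ln(0.884933)
  = −0.75 × (-0.122243) = 0.091682 substitutions/site.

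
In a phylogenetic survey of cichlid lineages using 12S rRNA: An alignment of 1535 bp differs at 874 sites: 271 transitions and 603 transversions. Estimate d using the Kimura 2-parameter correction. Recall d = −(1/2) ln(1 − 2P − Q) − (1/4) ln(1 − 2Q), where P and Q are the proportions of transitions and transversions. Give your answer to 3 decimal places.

P = 271/1535 ≈ 0.176547 and Q = 603/1535 ≈ 0.392834.
Under the Kimura two-parameter model, d = −½ ln(1 − 2P − Q) − ¼ ln(1 − 2Q).
1 − 2P − Q = 0.254072, giving −½ ln(0.254072) = 0.685069.
1 − 2Q = 0.214332, giving −¼ ln(0.214332) = 0.385057.
d = 0.685069 + 0.385057 = 1.070126.

1.070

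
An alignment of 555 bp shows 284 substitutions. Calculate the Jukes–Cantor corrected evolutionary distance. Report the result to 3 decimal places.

0.860

p = 284/555 ≈ 0.511712.
d = −(3/4) ln(1 − 4p/3) = −0.75 ln(1 − 0.682283) = −0.75 ln(0.317717)
  = −0.75 × (-1.146594) = 0.859946 substitutions/site.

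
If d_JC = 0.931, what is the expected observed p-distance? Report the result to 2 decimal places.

p = (3/4)(1 − e^(−4d/3)) = 0.75 × (1 − e^(-1.241333)) = 0.75 × (1 − 0.288999) = 0.533251.

0.53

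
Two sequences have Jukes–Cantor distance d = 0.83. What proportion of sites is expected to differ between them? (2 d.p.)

0.50

p = (3/4)(1 − e^(−4d/3)) = 0.75 × (1 − e^(-1.106667)) = 0.75 × (1 − 0.330659) = 0.502006.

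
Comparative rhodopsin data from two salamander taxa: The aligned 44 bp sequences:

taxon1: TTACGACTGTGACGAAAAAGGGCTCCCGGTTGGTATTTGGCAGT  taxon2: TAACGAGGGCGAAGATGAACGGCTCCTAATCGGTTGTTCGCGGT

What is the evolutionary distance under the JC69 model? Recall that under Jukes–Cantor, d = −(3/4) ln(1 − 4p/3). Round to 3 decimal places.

The sequences differ at 16 of 44 sites, so p = 16/44 ≈ 0.363636.
d = −(3/4) ln(1 − 4p/3) = −0.75 ln(1 − 0.484848) = −0.75 ln(0.515152)
  = −0.75 × (-0.663293) = 0.497470 substitutions/site.

0.497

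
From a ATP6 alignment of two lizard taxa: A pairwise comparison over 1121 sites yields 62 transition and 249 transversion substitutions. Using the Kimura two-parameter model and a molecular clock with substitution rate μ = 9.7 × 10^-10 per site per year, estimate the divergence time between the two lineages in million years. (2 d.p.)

179.97

P = 62/1121 ≈ 0.055308 and Q = 249/1121 ≈ 0.222123.
Under the Kimura two-parameter model, d = −½ ln(1 − 2P − Q) − ¼ ln(1 − 2Q).
1 − 2P − Q = 0.667261, giving −½ ln(0.667261) = 0.202287.
1 − 2Q = 0.555754, giving −¼ ln(0.555754) = 0.146857.
d = 0.202287 + 0.146857 = 0.349144.
Under a molecular clock d = 2μt, so t = d/(2μ) = 0.349144 / (2 × 9.7 × 10^-10) = 179.97 million years.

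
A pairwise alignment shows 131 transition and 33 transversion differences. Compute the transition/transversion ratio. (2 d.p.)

3.97

R = 131/33 = 3.969696… ≈ 3.97 (to 2 d.p.).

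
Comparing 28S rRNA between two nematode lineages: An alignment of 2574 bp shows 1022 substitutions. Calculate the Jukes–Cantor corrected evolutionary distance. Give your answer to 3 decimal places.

p = 1022/2574 ≈ 0.397047.
d = −(3/4) ln(1 − 4p/3) = −0.75 ln(1 − 0.529396) = −0.75 ln(0.470604)
  = −0.75 × (-0.753738) = 0.565304 substitutions/site.

0.565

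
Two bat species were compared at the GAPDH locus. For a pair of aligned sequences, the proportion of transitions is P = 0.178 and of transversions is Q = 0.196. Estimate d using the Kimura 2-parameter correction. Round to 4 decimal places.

0.5259

Under the Kimura two-parameter model, d = −½ ln(1 − 2P − Q) − ¼ ln(1 − 2Q).
1 − 2P − Q = 0.448, giving −½ ln(0.448) = 0.401481.
1 − 2Q = 0.608, giving −¼ ln(0.608) = 0.124395.
d = 0.401481 + 0.124395 = 0.525876.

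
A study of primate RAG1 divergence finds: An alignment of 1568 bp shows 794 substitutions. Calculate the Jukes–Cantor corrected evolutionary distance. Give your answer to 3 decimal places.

p = 794/1568 ≈ 0.506378.
d = −(3/4) ln(1 − 4p/3) = −0.75 ln(1 − 0.675171) = −0.75 ln(0.324829)
  = −0.75 × (-1.124456) = 0.843342 substitutions/site.

0.843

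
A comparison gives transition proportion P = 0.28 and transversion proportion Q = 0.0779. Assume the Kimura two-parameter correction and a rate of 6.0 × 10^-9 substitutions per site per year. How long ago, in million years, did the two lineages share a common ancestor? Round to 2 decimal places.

Under the Kimura two-parameter model, d = −½ ln(1 − 2P − Q) − ¼ ln(1 − 2Q).
1 − 2P − Q = 0.3621, giving −½ ln(0.3621) = 0.507917.
1 − 2Q = 0.8442, giving −¼ ln(0.8442) = 0.042341.
d = 0.507917 + 0.042341 = 0.550258.
Under a molecular clock d = 2μt, so t = d/(2μ) = 0.550258 / (2 × 6.0 × 10^-9) = 45.85 million years.

45.85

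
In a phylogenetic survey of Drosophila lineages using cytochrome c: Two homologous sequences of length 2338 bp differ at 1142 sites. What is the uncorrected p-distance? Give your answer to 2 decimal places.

0.49

p = 1142/2338 = 0.488451… ≈ 0.49 (to 2 d.p.).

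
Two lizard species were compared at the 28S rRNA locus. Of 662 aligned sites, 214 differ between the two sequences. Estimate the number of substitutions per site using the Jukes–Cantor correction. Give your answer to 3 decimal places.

0.423

p = 214/662 ≈ 0.323263.
d = −(3/4) ln(1 − 4p/3) = −0.75 ln(1 − 0.431017) = −0.75 ln(0.568983)
  = −0.75 × (-0.563905) = 0.422929 substitutions/site.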